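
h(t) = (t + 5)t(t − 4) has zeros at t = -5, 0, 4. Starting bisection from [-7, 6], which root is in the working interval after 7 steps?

-5

h(-0.5) = 10.125 > 0, so the root lies in [-7, -0.5]
h(-3.75) = 36.328125 > 0, so the root lies in [-7, -3.75]
h(-5.375) = -18.896484 < 0, so the root lies in [-5.375, -3.75]
h(-4.5625) = 17.0916 > 0, so the root lies in [-5.375, -4.5625]
h(-4.96875) = 1.3926 > 0, so the root lies in [-5.375, -4.96875]
h(-5.171875) = -8.153 < 0, so the root lies in [-5.171875, -4.96875]
h(-5.0703125) = -3.2336 < 0, so the root lies in [-5.0703125, -4.96875]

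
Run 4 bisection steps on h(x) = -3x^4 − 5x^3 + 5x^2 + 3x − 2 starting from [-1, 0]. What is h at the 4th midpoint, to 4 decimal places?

m = -0.5, h(m) = -1.8125 (−); new bracket [-1, -0.5]
m = -0.75, h(m) = -0.277344 (−); new bracket [-1, -0.75]
m = -0.875, h(m) = 0.794189 (+); new bracket [-0.875, -0.75]
m = -0.8125, h(m) = 0.2377 (+); new bracket [-0.8125, -0.75]

0.2377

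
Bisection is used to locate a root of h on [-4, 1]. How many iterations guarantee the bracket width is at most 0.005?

Width after n steps is 5/2^n. Need 2^n ≥ 5/0.005 = 1000.
2^9 = 512 < 1000 ≤ 2^10 = 1024, so n = 10.

10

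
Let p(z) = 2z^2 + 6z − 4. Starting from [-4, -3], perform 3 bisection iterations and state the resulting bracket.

[-3.625, -3.5]

m = -3.5, p(m) = -0.5 (−); new bracket [-4, -3.5]
m = -3.75, p(m) = 1.625 (+); new bracket [-3.75, -3.5]
m = -3.625, p(m) = 0.53125 (+); new bracket [-3.625, -3.5]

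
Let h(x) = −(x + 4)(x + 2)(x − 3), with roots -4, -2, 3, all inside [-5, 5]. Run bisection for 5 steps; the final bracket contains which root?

3

h(0) = 24 > 0, so the root lies in [0, 5]
h(2.5) = 14.625 > 0, so the root lies in [2.5, 5]
h(3.75) = -33.421875 < 0, so the root lies in [2.5, 3.75]
h(3.125) = -4.5645 < 0, so the root lies in [2.5, 3.125]
h(2.8125) = 6.1472 > 0, so the root lies in [2.8125, 3.125]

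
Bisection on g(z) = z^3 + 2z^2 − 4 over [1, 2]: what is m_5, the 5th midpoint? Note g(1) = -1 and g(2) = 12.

1.15625

m = 1.5, g(m) = 3.875 (+); new bracket [1, 1.5]
m = 1.25, g(m) = 1.078125 (+); new bracket [1, 1.25]
m = 1.125, g(m) = -0.044922 (−); new bracket [1.125, 1.25]
m = 1.1875, g(m) = 0.4949 (+); new bracket [1.125, 1.1875]
m = 1.15625, g(m) = 0.2196 (+); new bracket [1.125, 1.15625]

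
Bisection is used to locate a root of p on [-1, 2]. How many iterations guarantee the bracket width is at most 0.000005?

20

Width after n steps is 3/2^n. Need 2^n ≥ 3/0.000005 = 600000.
2^19 = 524288 < 600000 ≤ 2^20 = 1048576, so n = 20.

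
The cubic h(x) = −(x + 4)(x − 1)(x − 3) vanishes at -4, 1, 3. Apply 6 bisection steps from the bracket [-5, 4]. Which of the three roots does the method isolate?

-4

midpoint -0.5: h = -18.375 < 0 → [-5, -0.5]
midpoint -2.75: h = -26.953125 < 0 → [-5, -2.75]
midpoint -3.875: h = -4.189453 < 0 → [-5, -3.875]
midpoint -4.4375: h = 17.6931 > 0 → [-4.4375, -3.875]
midpoint -4.15625: h = 5.7655 > 0 → [-4.15625, -3.875]
midpoint -4.015625: h = 0.5498 > 0 → [-4.015625, -3.875]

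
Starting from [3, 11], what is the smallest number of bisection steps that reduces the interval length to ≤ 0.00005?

Width after n steps is 8/2^n. Need 2^n ≥ 8/0.00005 = 160000.
2^17 = 131072 < 160000 ≤ 2^18 = 262144, so n = 18.

18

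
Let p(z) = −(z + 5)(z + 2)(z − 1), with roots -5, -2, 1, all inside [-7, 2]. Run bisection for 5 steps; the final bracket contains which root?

-5

z = -2.5 gives p = -4.375, negative; keep [-7, -2.5]
z = -4.75 gives p = -3.953125, negative; keep [-7, -4.75]
z = -5.875 gives p = 23.310547, positive; keep [-5.875, -4.75]
z = -5.3125 gives p = 6.5344, positive; keep [-5.3125, -4.75]
z = -5.03125 gives p = 0.5713, positive; keep [-5.03125, -4.75]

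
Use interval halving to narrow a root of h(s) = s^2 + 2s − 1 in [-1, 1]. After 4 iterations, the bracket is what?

s = 0 gives h = -1, negative; keep [0, 1]
s = 0.5 gives h = 0.25, positive; keep [0, 0.5]
s = 0.25 gives h = -0.4375, negative; keep [0.25, 0.5]
s = 0.375 gives h = -0.1094, negative; keep [0.375, 0.5]

[0.375, 0.5]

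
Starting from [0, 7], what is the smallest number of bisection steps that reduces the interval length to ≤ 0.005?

Width after n steps is 7/2^n. Need 2^n ≥ 7/0.005 = 1400.
2^10 = 1024 < 1400 ≤ 2^11 = 2048, so n = 11.

11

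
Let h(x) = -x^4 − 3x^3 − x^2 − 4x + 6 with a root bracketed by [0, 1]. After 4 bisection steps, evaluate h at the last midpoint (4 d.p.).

0.0449

h(0.5) = 3.3125 > 0, so the root lies in [0.5, 1]
h(0.75) = 0.855469 > 0, so the root lies in [0.75, 1]
h(0.875) = -0.861572 < 0, so the root lies in [0.75, 0.875]
h(0.8125) = 0.0449 > 0, so the root lies in [0.8125, 0.875]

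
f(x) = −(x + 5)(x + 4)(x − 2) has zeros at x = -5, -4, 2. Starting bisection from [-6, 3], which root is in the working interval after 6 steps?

x = -1.5 gives f = 30.625, positive; keep [-1.5, 3]
x = 0.75 gives f = 34.140625, positive; keep [0.75, 3]
x = 1.875 gives f = 5.048828, positive; keep [1.875, 3]
x = 2.4375 gives f = -20.947, negative; keep [1.875, 2.4375]
x = 2.15625 gives f = -6.8837, negative; keep [1.875, 2.15625]
x = 2.015625 gives f = -0.6594, negative; keep [1.875, 2.015625]

2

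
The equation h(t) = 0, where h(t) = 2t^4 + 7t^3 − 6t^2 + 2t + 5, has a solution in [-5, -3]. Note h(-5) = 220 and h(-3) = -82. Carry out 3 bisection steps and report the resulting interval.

midpoint -4: h = -35 < 0 → [-5, -4]
midpoint -4.5: h = 56.75 > 0 → [-4.5, -4]
midpoint -4.25: h = 3.273438 > 0 → [-4.25, -4]

[-4.25, -4]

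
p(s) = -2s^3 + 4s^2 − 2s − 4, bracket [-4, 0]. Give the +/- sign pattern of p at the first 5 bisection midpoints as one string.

s = -2 gives p = 32, positive; keep [-2, 0]
s = -1 gives p = 4, positive; keep [-1, 0]
s = -0.5 gives p = -1.75, negative; keep [-1, -0.5]
s = -0.75 gives p = 0.5938, positive; keep [-0.75, -0.5]
s = -0.625 gives p = -0.6992, negative; keep [-0.75, -0.625]

++-+-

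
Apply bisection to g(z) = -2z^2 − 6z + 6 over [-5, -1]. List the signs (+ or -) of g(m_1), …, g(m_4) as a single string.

+-++

g(-3) = 6 > 0, so the root lies in [-5, -3]
g(-4) = -2 < 0, so the root lies in [-4, -3]
g(-3.5) = 2.5 > 0, so the root lies in [-4, -3.5]
g(-3.75) = 0.375 > 0, so the root lies in [-4, -3.75]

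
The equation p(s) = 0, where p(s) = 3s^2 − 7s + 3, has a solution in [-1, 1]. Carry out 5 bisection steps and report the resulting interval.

[0.5625, 0.625]

m = 0, p(m) = 3 (+); new bracket [0, 1]
m = 0.5, p(m) = 0.25 (+); new bracket [0.5, 1]
m = 0.75, p(m) = -0.5625 (−); new bracket [0.5, 0.75]
m = 0.625, p(m) = -0.2031 (−); new bracket [0.5, 0.625]
m = 0.5625, p(m) = 0.0117 (+); new bracket [0.5625, 0.625]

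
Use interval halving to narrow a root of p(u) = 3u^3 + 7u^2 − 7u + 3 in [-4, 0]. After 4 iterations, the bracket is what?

[-3.25, -3]

p(-2) = 21 > 0, so the root lies in [-4, -2]
p(-3) = 6 > 0, so the root lies in [-4, -3]
p(-3.5) = -15.375 < 0, so the root lies in [-3.5, -3]
p(-3.25) = -3.2969 < 0, so the root lies in [-3.25, -3]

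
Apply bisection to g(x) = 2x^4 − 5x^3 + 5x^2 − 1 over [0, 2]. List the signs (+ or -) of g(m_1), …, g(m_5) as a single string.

x = 1 gives g = 1, positive; keep [0, 1]
x = 0.5 gives g = -0.25, negative; keep [0.5, 1]
x = 0.75 gives g = 0.335938, positive; keep [0.5, 0.75]
x = 0.625 gives g = 0.0376, positive; keep [0.5, 0.625]
x = 0.5625 gives g = -0.1076, negative; keep [0.5625, 0.625]

+-++-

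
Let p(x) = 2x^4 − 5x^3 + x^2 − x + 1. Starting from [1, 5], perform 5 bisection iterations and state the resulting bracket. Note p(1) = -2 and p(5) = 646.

[2.25, 2.375]

m = 3, p(m) = 34 (+); new bracket [1, 3]
m = 2, p(m) = -5 (−); new bracket [2, 3]
m = 2.5, p(m) = 4.75 (+); new bracket [2, 2.5]
m = 2.25, p(m) = -1.8828 (−); new bracket [2.25, 2.5]
m = 2.375, p(m) = 0.9165 (+); new bracket [2.25, 2.375]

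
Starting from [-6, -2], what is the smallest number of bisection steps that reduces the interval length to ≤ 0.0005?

Width after n steps is 4/2^n. Need 2^n ≥ 4/0.0005 = 8000.
2^12 = 4096 < 8000 ≤ 2^13 = 8192, so n = 13.

13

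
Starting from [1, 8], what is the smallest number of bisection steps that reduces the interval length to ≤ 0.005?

11

Width after n steps is 7/2^n. Need 2^n ≥ 7/0.005 = 1400.
2^10 = 1024 < 1400 ≤ 2^11 = 2048, so n = 11.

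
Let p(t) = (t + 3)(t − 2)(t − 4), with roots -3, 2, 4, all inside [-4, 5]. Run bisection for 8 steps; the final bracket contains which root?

-3

p(0.5) = 18.375 > 0, so the root lies in [-4, 0.5]
p(-1.75) = 26.953125 > 0, so the root lies in [-4, -1.75]
p(-2.875) = 4.189453 > 0, so the root lies in [-4, -2.875]
p(-3.4375) = -17.6931 < 0, so the root lies in [-3.4375, -2.875]
p(-3.15625) = -5.7655 < 0, so the root lies in [-3.15625, -2.875]
p(-3.015625) = -0.5498 < 0, so the root lies in [-3.015625, -2.875]
p(-2.9453125) = 1.8783 > 0, so the root lies in [-3.015625, -2.9453125]
p(-2.98046875) = 0.679 > 0, so the root lies in [-3.015625, -2.98046875]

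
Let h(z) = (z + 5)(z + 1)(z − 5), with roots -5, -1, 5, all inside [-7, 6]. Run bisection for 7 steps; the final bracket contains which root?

midpoint -0.5: h = -12.375 < 0 → [-0.5, 6]
midpoint 2.75: h = -65.390625 < 0 → [2.75, 6]
midpoint 4.375: h = -31.494141 < 0 → [4.375, 6]
midpoint 5.1875: h = 11.8191 > 0 → [4.375, 5.1875]
midpoint 4.78125: h = -12.3698 < 0 → [4.78125, 5.1875]
midpoint 4.984375: h = -0.9336 < 0 → [4.984375, 5.1875]
midpoint 5.0859375: h = 5.275 > 0 → [4.984375, 5.0859375]

5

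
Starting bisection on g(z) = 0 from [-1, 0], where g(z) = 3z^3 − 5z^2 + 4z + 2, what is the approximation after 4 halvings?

-0.3125

m = -0.5, g(m) = -1.625 (−); new bracket [-0.5, 0]
m = -0.25, g(m) = 0.640625 (+); new bracket [-0.5, -0.25]
m = -0.375, g(m) = -0.361328 (−); new bracket [-0.375, -0.25]
m = -0.3125, g(m) = 0.1702 (+); new bracket [-0.375, -0.3125]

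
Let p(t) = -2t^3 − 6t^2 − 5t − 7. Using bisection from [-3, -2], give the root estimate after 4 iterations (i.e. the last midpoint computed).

p(-2.5) = -0.75 < 0, so the root lies in [-3, -2.5]
p(-2.75) = 2.96875 > 0, so the root lies in [-2.75, -2.5]
p(-2.625) = 0.957031 > 0, so the root lies in [-2.625, -2.5]
p(-2.5625) = 0.0669 > 0, so the root lies in [-2.5625, -2.5]

-2.5625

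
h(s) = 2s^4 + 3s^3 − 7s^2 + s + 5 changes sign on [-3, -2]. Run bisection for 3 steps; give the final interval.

[-2.75, -2.625]

m = -2.5, h(m) = -10 (−); new bracket [-3, -2.5]
m = -2.75, h(m) = 1.304688 (+); new bracket [-2.75, -2.5]
m = -2.625, h(m) = -5.161621 (−); new bracket [-2.75, -2.625]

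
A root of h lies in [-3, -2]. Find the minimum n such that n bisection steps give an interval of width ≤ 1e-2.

Width after n steps is 1/2^n. Need 2^n ≥ 1/1e-2 = 100.
2^6 = 64 < 100 ≤ 2^7 = 128, so n = 7.

7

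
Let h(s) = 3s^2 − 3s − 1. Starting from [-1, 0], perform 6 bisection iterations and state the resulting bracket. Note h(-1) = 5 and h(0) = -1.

s = -0.5 gives h = 1.25, positive; keep [-0.5, 0]
s = -0.25 gives h = -0.0625, negative; keep [-0.5, -0.25]
s = -0.375 gives h = 0.546875, positive; keep [-0.375, -0.25]
s = -0.3125 gives h = 0.2305, positive; keep [-0.3125, -0.25]
s = -0.28125 gives h = 0.0811, positive; keep [-0.28125, -0.25]
s = -0.265625 gives h = 0.0085, positive; keep [-0.265625, -0.25]

[-0.265625, -0.25]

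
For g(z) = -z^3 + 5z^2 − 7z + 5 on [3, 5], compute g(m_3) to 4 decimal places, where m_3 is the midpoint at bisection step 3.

g(4) = -7 < 0, so the root lies in [3, 4]
g(3.5) = -1.125 < 0, so the root lies in [3, 3.5]
g(3.25) = 0.734375 > 0, so the root lies in [3.25, 3.5]

0.7344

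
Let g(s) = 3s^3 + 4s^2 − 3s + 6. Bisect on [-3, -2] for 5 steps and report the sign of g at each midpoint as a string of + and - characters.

--++-

g(-2.5) = -8.375 < 0, so the root lies in [-2.5, -2]
g(-2.25) = -1.171875 < 0, so the root lies in [-2.25, -2]
g(-2.125) = 1.650391 > 0, so the root lies in [-2.25, -2.125]
g(-2.1875) = 0.3005 > 0, so the root lies in [-2.25, -2.1875]
g(-2.21875) = -0.4201 < 0, so the root lies in [-2.21875, -2.1875]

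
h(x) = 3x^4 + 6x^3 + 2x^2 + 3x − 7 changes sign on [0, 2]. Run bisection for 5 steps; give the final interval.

x = 1 gives h = 7, positive; keep [0, 1]
x = 0.5 gives h = -4.0625, negative; keep [0.5, 1]
x = 0.75 gives h = -0.144531, negative; keep [0.75, 1]
x = 0.875 gives h = 2.9343, positive; keep [0.75, 0.875]
x = 0.8125 gives h = 1.2835, positive; keep [0.75, 0.8125]

[0.75, 0.8125]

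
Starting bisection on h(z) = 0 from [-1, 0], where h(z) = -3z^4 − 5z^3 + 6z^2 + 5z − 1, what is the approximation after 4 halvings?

z = -0.5 gives h = -1.5625, negative; keep [-1, -0.5]
z = -0.75 gives h = -0.214844, negative; keep [-1, -0.75]
z = -0.875 gives h = 0.809814, positive; keep [-0.875, -0.75]
z = -0.8125 gives h = 0.2729, positive; keep [-0.8125, -0.75]

-0.8125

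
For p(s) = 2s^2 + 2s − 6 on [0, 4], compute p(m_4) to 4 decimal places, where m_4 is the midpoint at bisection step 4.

p(2) = 6 > 0, so the root lies in [0, 2]
p(1) = -2 < 0, so the root lies in [1, 2]
p(1.5) = 1.5 > 0, so the root lies in [1, 1.5]
p(1.25) = -0.375 < 0, so the root lies in [1.25, 1.5]

-0.3750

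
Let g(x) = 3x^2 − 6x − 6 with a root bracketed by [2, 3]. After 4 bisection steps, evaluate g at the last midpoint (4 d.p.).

-0.4570

g(2.5) = -2.25 < 0, so the root lies in [2.5, 3]
g(2.75) = 0.1875 > 0, so the root lies in [2.5, 2.75]
g(2.625) = -1.078125 < 0, so the root lies in [2.625, 2.75]
g(2.6875) = -0.457 < 0, so the root lies in [2.6875, 2.75]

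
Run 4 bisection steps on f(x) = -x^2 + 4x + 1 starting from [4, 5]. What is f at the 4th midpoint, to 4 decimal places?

0.2148

f(4.5) = -1.25 < 0, so the root lies in [4, 4.5]
f(4.25) = -0.0625 < 0, so the root lies in [4, 4.25]
f(4.125) = 0.484375 > 0, so the root lies in [4.125, 4.25]
f(4.1875) = 0.2148 > 0, so the root lies in [4.1875, 4.25]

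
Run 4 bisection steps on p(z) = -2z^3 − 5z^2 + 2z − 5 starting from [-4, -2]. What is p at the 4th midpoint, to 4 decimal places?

0.9570

z = -3 gives p = -2, negative; keep [-4, -3]
z = -3.5 gives p = 12.5, positive; keep [-3.5, -3]
z = -3.25 gives p = 4.34375, positive; keep [-3.25, -3]
z = -3.125 gives p = 0.957, positive; keep [-3.125, -3]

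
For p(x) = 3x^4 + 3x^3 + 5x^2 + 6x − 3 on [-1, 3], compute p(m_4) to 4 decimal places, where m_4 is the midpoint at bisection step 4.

-1.1289

midpoint 1: p = 14 > 0 → [-1, 1]
midpoint 0: p = -3 < 0 → [0, 1]
midpoint 0.5: p = 1.8125 > 0 → [0, 0.5]
midpoint 0.25: p = -1.1289 < 0 → [0.25, 0.5]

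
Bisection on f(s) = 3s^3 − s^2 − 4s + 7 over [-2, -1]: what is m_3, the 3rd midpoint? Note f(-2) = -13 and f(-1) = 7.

-1.625

s = -1.5 gives f = 0.625, positive; keep [-2, -1.5]
s = -1.75 gives f = -5.140625, negative; keep [-1.75, -1.5]
s = -1.625 gives f = -2.013672, negative; keep [-1.625, -1.5]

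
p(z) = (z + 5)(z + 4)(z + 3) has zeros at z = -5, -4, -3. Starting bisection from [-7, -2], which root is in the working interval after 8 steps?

z = -4.5 gives p = 0.375, positive; keep [-7, -4.5]
z = -5.75 gives p = -3.609375, negative; keep [-5.75, -4.5]
z = -5.125 gives p = -0.298828, negative; keep [-5.125, -4.5]
z = -4.8125 gives p = 0.2761, positive; keep [-5.125, -4.8125]
z = -4.96875 gives p = 0.0596, positive; keep [-5.125, -4.96875]
z = -5.046875 gives p = -0.1004, negative; keep [-5.046875, -4.96875]
z = -5.0078125 gives p = -0.0158, negative; keep [-5.0078125, -4.96875]
z = -4.98828125 gives p = 0.023, positive; keep [-5.0078125, -4.98828125]

-5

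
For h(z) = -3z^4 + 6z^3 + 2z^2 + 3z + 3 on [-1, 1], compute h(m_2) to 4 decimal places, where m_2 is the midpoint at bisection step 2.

m = 0, h(m) = 3 (+); new bracket [-1, 0]
m = -0.5, h(m) = 1.0625 (+); new bracket [-1, -0.5]

1.0625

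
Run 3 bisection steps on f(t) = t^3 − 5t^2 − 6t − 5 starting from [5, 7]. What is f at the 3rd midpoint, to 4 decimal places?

m = 6, f(m) = -5 (−); new bracket [6, 7]
m = 6.5, f(m) = 19.375 (+); new bracket [6, 6.5]
m = 6.25, f(m) = 6.328125 (+); new bracket [6, 6.25]

6.3281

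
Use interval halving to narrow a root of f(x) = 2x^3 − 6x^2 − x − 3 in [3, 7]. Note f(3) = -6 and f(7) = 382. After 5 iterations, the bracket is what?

[3.25, 3.375]

m = 5, f(m) = 92 (+); new bracket [3, 5]
m = 4, f(m) = 25 (+); new bracket [3, 4]
m = 3.5, f(m) = 5.75 (+); new bracket [3, 3.5]
m = 3.25, f(m) = -0.9688 (−); new bracket [3.25, 3.5]
m = 3.375, f(m) = 2.168 (+); new bracket [3.25, 3.375]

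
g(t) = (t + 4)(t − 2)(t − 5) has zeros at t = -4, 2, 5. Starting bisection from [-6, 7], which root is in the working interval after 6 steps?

m = 0.5, g(m) = 30.375 (+); new bracket [-6, 0.5]
m = -2.75, g(m) = 46.015625 (+); new bracket [-6, -2.75]
m = -4.375, g(m) = -22.412109 (−); new bracket [-4.375, -2.75]
m = -3.5625, g(m) = 20.8376 (+); new bracket [-4.375, -3.5625]
m = -3.96875, g(m) = 1.6729 (+); new bracket [-4.375, -3.96875]
m = -4.171875, g(m) = -9.7294 (−); new bracket [-4.171875, -3.96875]

-4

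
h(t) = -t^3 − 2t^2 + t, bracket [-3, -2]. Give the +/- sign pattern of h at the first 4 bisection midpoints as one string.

+--+

midpoint -2.5: h = 0.625 > 0 → [-2.5, -2]
midpoint -2.25: h = -0.984375 < 0 → [-2.5, -2.25]
midpoint -2.375: h = -0.259766 < 0 → [-2.5, -2.375]
midpoint -2.4375: h = 0.1619 > 0 → [-2.4375, -2.375]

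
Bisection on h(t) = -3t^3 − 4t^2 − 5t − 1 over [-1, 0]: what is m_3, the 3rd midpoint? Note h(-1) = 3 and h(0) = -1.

t = -0.5 gives h = 0.875, positive; keep [-0.5, 0]
t = -0.25 gives h = 0.046875, positive; keep [-0.25, 0]
t = -0.125 gives h = -0.431641, negative; keep [-0.25, -0.125]

-0.125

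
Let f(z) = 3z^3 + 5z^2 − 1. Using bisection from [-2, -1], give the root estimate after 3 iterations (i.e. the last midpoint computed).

-1.625

m = -1.5, f(m) = 0.125 (+); new bracket [-2, -1.5]
m = -1.75, f(m) = -1.765625 (−); new bracket [-1.75, -1.5]
m = -1.625, f(m) = -0.669922 (−); new bracket [-1.625, -1.5]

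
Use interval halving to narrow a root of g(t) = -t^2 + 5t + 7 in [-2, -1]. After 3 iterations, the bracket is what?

[-1.25, -1.125]

g(-1.5) = -2.75 < 0, so the root lies in [-1.5, -1]
g(-1.25) = -0.8125 < 0, so the root lies in [-1.25, -1]
g(-1.125) = 0.109375 > 0, so the root lies in [-1.25, -1.125]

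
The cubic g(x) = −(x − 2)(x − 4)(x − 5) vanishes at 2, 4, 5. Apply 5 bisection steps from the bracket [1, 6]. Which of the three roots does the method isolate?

g(3.5) = -1.125 < 0, so the root lies in [1, 3.5]
g(2.25) = -1.203125 < 0, so the root lies in [1, 2.25]
g(1.625) = 3.005859 > 0, so the root lies in [1.625, 2.25]
g(1.9375) = 0.3948 > 0, so the root lies in [1.9375, 2.25]
g(2.09375) = -0.5194 < 0, so the root lies in [1.9375, 2.09375]

2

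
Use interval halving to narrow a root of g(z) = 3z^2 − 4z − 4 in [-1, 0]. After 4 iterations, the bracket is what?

midpoint -0.5: g = -1.25 < 0 → [-1, -0.5]
midpoint -0.75: g = 0.6875 > 0 → [-0.75, -0.5]
midpoint -0.625: g = -0.328125 < 0 → [-0.75, -0.625]
midpoint -0.6875: g = 0.168 > 0 → [-0.6875, -0.625]

[-0.6875, -0.625]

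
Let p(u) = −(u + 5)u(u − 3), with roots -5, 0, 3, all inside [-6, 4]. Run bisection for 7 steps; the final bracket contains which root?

midpoint -1: p = -16 < 0 → [-6, -1]
midpoint -3.5: p = -34.125 < 0 → [-6, -3.5]
midpoint -4.75: p = -9.203125 < 0 → [-6, -4.75]
midpoint -5.375: p = 16.8809 > 0 → [-5.375, -4.75]
midpoint -5.0625: p = 2.551 > 0 → [-5.0625, -4.75]
midpoint -4.90625: p = -3.6366 < 0 → [-5.0625, -4.90625]
midpoint -4.984375: p = -0.6218 < 0 → [-5.0625, -4.984375]

-5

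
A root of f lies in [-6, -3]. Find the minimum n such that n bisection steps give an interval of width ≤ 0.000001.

22

Width after n steps is 3/2^n. Need 2^n ≥ 3/0.000001 = 3000000.
2^21 = 2097152 < 3000000 ≤ 2^22 = 4194304, so n = 22.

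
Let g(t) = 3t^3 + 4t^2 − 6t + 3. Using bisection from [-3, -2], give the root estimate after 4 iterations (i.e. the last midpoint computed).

-2.3125

t = -2.5 gives g = -3.875, negative; keep [-2.5, -2]
t = -2.25 gives g = 2.578125, positive; keep [-2.5, -2.25]
t = -2.375 gives g = -0.376953, negative; keep [-2.375, -2.25]
t = -2.3125 gives g = 1.1663, positive; keep [-2.375, -2.3125]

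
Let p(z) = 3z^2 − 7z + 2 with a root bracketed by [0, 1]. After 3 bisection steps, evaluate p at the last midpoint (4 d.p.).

z = 0.5 gives p = -0.75, negative; keep [0, 0.5]
z = 0.25 gives p = 0.4375, positive; keep [0.25, 0.5]
z = 0.375 gives p = -0.203125, negative; keep [0.25, 0.375]

-0.2031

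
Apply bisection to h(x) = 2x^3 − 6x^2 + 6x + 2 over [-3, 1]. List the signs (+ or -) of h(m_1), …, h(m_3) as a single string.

-+-

m = -1, h(m) = -12 (−); new bracket [-1, 1]
m = 0, h(m) = 2 (+); new bracket [-1, 0]
m = -0.5, h(m) = -2.75 (−); new bracket [-0.5, 0]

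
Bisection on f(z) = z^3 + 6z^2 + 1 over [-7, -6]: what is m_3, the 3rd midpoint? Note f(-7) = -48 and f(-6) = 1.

-6.125

m = -6.5, f(m) = -20.125 (−); new bracket [-6.5, -6]
m = -6.25, f(m) = -8.765625 (−); new bracket [-6.25, -6]
m = -6.125, f(m) = -3.689453 (−); new bracket [-6.125, -6]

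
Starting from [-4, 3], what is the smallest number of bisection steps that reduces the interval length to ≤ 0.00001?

Width after n steps is 7/2^n. Need 2^n ≥ 7/0.00001 = 700000.
2^19 = 524288 < 700000 ≤ 2^20 = 1048576, so n = 20.

20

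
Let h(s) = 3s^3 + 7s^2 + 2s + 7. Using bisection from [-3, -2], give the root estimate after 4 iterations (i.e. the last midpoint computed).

-2.4375

h(-2.5) = -1.125 < 0, so the root lies in [-2.5, -2]
h(-2.25) = 3.765625 > 0, so the root lies in [-2.5, -2.25]
h(-2.375) = 1.544922 > 0, so the root lies in [-2.5, -2.375]
h(-2.4375) = 0.2683 > 0, so the root lies in [-2.5, -2.4375]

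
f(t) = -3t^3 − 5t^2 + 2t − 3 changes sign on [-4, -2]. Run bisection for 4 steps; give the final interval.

[-2.25, -2.125]

f(-3) = 27 > 0, so the root lies in [-3, -2]
f(-2.5) = 7.625 > 0, so the root lies in [-2.5, -2]
f(-2.25) = 1.359375 > 0, so the root lies in [-2.25, -2]
f(-2.125) = -1.041 < 0, so the root lies in [-2.25, -2.125]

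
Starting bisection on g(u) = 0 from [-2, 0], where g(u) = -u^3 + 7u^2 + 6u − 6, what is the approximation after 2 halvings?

-1.5

u = -1 gives g = -4, negative; keep [-2, -1]
u = -1.5 gives g = 4.125, positive; keep [-1.5, -1]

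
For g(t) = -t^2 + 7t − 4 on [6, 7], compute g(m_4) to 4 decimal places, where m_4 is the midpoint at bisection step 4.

0.3398

midpoint 6.5: g = -0.75 < 0 → [6, 6.5]
midpoint 6.25: g = 0.6875 > 0 → [6.25, 6.5]
midpoint 6.375: g = -0.015625 < 0 → [6.25, 6.375]
midpoint 6.3125: g = 0.3398 > 0 → [6.3125, 6.375]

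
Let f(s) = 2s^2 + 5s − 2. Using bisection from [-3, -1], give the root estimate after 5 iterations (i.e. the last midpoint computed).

f(-2) = -4 < 0, so the root lies in [-3, -2]
f(-2.5) = -2 < 0, so the root lies in [-3, -2.5]
f(-2.75) = -0.625 < 0, so the root lies in [-3, -2.75]
f(-2.875) = 0.1562 > 0, so the root lies in [-2.875, -2.75]
f(-2.8125) = -0.2422 < 0, so the root lies in [-2.875, -2.8125]

-2.8125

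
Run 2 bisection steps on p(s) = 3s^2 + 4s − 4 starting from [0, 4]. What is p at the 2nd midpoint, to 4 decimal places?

p(2) = 16 > 0, so the root lies in [0, 2]
p(1) = 3 > 0, so the root lies in [0, 1]

3.0000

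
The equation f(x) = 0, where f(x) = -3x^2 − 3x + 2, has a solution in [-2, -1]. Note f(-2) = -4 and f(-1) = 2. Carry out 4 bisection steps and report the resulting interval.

[-1.5, -1.4375]

f(-1.5) = -0.25 < 0, so the root lies in [-1.5, -1]
f(-1.25) = 1.0625 > 0, so the root lies in [-1.5, -1.25]
f(-1.375) = 0.453125 > 0, so the root lies in [-1.5, -1.375]
f(-1.4375) = 0.1133 > 0, so the root lies in [-1.5, -1.4375]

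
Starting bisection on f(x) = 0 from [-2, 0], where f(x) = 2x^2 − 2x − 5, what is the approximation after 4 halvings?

x = -1 gives f = -1, negative; keep [-2, -1]
x = -1.5 gives f = 2.5, positive; keep [-1.5, -1]
x = -1.25 gives f = 0.625, positive; keep [-1.25, -1]
x = -1.125 gives f = -0.2188, negative; keep [-1.25, -1.125]

-1.125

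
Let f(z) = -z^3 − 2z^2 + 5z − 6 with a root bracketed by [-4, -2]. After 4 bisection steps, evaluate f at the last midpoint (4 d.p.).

2.7793

z = -3 gives f = -12, negative; keep [-4, -3]
z = -3.5 gives f = -5.125, negative; keep [-4, -3.5]
z = -3.75 gives f = -0.140625, negative; keep [-4, -3.75]
z = -3.875 gives f = 2.7793, positive; keep [-3.875, -3.75]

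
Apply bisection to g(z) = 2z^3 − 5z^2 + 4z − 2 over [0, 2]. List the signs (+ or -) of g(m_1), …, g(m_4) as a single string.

--+-

midpoint 1: g = -1 < 0 → [1, 2]
midpoint 1.5: g = -0.5 < 0 → [1.5, 2]
midpoint 1.75: g = 0.40625 > 0 → [1.5, 1.75]
midpoint 1.625: g = -0.1211 < 0 → [1.625, 1.75]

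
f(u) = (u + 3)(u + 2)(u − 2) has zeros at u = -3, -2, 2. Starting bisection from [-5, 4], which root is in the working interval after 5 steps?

2

f(-0.5) = -9.375 < 0, so the root lies in [-0.5, 4]
f(1.75) = -4.453125 < 0, so the root lies in [1.75, 4]
f(2.875) = 25.060547 > 0, so the root lies in [1.75, 2.875]
f(2.3125) = 7.1594 > 0, so the root lies in [1.75, 2.3125]
f(2.03125) = 0.6338 > 0, so the root lies in [1.75, 2.03125]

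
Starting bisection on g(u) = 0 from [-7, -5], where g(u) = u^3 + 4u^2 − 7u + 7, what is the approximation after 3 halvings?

-5.75

midpoint -6: g = -23 < 0 → [-6, -5]
midpoint -5.5: g = 0.125 > 0 → [-6, -5.5]
midpoint -5.75: g = -10.609375 < 0 → [-5.75, -5.5]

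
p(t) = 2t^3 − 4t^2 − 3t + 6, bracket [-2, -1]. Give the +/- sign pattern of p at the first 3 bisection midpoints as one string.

midpoint -1.5: p = -5.25 < 0 → [-1.5, -1]
midpoint -1.25: p = -0.40625 < 0 → [-1.25, -1]
midpoint -1.125: p = 1.464844 > 0 → [-1.25, -1.125]

--+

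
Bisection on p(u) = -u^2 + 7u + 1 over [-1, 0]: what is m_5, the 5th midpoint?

m = -0.5, p(m) = -2.75 (−); new bracket [-0.5, 0]
m = -0.25, p(m) = -0.8125 (−); new bracket [-0.25, 0]
m = -0.125, p(m) = 0.109375 (+); new bracket [-0.25, -0.125]
m = -0.1875, p(m) = -0.3477 (−); new bracket [-0.1875, -0.125]
m = -0.15625, p(m) = -0.1182 (−); new bracket [-0.15625, -0.125]

-0.15625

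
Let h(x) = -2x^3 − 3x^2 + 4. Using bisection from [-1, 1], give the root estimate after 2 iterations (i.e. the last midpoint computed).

0.5

h(0) = 4 > 0, so the root lies in [0, 1]
h(0.5) = 3 > 0, so the root lies in [0.5, 1]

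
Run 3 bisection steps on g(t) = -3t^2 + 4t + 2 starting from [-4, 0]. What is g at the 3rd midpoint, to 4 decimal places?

midpoint -2: g = -18 < 0 → [-2, 0]
midpoint -1: g = -5 < 0 → [-1, 0]
midpoint -0.5: g = -0.75 < 0 → [-0.5, 0]

-0.7500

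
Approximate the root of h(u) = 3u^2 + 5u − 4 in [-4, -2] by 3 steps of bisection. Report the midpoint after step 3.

u = -3 gives h = 8, positive; keep [-3, -2]
u = -2.5 gives h = 2.25, positive; keep [-2.5, -2]
u = -2.25 gives h = -0.0625, negative; keep [-2.5, -2.25]

-2.25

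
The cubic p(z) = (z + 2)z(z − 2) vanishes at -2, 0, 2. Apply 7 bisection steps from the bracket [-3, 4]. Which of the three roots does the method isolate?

midpoint 0.5: p = -1.875 < 0 → [0.5, 4]
midpoint 2.25: p = 2.390625 > 0 → [0.5, 2.25]
midpoint 1.375: p = -2.900391 < 0 → [1.375, 2.25]
midpoint 1.8125: p = -1.2957 < 0 → [1.8125, 2.25]
midpoint 2.03125: p = 0.2559 > 0 → [1.8125, 2.03125]
midpoint 1.921875: p = -0.5889 < 0 → [1.921875, 2.03125]
midpoint 1.9765625: p = -0.1842 < 0 → [1.9765625, 2.03125]

2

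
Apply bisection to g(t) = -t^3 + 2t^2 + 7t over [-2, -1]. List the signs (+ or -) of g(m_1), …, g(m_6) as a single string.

g(-1.5) = -2.625 < 0, so the root lies in [-2, -1.5]
g(-1.75) = -0.765625 < 0, so the root lies in [-2, -1.75]
g(-1.875) = 0.498047 > 0, so the root lies in [-1.875, -1.75]
g(-1.8125) = -0.1628 < 0, so the root lies in [-1.875, -1.8125]
g(-1.84375) = 0.1602 > 0, so the root lies in [-1.84375, -1.8125]
g(-1.828125) = -0.0031 < 0, so the root lies in [-1.84375, -1.828125]

--+-+-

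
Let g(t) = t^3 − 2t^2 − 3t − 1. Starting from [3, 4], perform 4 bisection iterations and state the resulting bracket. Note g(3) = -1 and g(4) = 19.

midpoint 3.5: g = 6.875 > 0 → [3, 3.5]
midpoint 3.25: g = 2.453125 > 0 → [3, 3.25]
midpoint 3.125: g = 0.611328 > 0 → [3, 3.125]
midpoint 3.0625: g = -0.2224 < 0 → [3.0625, 3.125]

[3.0625, 3.125]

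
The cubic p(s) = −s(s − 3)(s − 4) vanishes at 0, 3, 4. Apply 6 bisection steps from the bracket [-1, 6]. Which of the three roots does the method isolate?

p(2.5) = -1.875 < 0, so the root lies in [-1, 2.5]
p(0.75) = -5.484375 < 0, so the root lies in [-1, 0.75]
p(-0.125) = 1.611328 > 0, so the root lies in [-0.125, 0.75]
p(0.3125) = -3.0969 < 0, so the root lies in [-0.125, 0.3125]
p(0.09375) = -1.0643 < 0, so the root lies in [-0.125, 0.09375]
p(-0.015625) = 0.1892 > 0, so the root lies in [-0.015625, 0.09375]

0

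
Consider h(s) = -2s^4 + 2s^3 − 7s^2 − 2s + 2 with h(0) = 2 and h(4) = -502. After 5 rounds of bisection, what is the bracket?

m = 2, h(m) = -46 (−); new bracket [0, 2]
m = 1, h(m) = -7 (−); new bracket [0, 1]
m = 0.5, h(m) = -0.625 (−); new bracket [0, 0.5]
m = 0.25, h(m) = 1.0859 (+); new bracket [0.25, 0.5]
m = 0.375, h(m) = 0.3315 (+); new bracket [0.375, 0.5]

[0.375, 0.5]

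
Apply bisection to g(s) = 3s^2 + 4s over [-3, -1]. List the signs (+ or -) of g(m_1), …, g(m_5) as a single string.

++-+-

midpoint -2: g = 4 > 0 → [-2, -1]
midpoint -1.5: g = 0.75 > 0 → [-1.5, -1]
midpoint -1.25: g = -0.3125 < 0 → [-1.5, -1.25]
midpoint -1.375: g = 0.1719 > 0 → [-1.375, -1.25]
midpoint -1.3125: g = -0.082 < 0 → [-1.375, -1.3125]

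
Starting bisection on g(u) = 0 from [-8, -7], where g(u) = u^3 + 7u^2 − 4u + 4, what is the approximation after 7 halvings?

-7.6015625

midpoint -7.5: g = 5.875 > 0 → [-8, -7.5]
midpoint -7.75: g = -10.046875 < 0 → [-7.75, -7.5]
midpoint -7.625: g = -1.837891 < 0 → [-7.625, -7.5]
midpoint -7.5625: g = 2.0798 > 0 → [-7.625, -7.5625]
midpoint -7.59375: g = 0.1364 > 0 → [-7.625, -7.59375]
midpoint -7.609375: g = -0.8469 < 0 → [-7.609375, -7.59375]
midpoint -7.6015625: g = -0.3543 < 0 → [-7.6015625, -7.59375]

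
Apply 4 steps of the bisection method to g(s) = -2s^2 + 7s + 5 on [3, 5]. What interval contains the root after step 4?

[4, 4.125]

m = 4, g(m) = 1 (+); new bracket [4, 5]
m = 4.5, g(m) = -4 (−); new bracket [4, 4.5]
m = 4.25, g(m) = -1.375 (−); new bracket [4, 4.25]
m = 4.125, g(m) = -0.1562 (−); new bracket [4, 4.125]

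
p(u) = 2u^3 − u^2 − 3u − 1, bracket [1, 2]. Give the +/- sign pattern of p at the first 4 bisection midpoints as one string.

m = 1.5, p(m) = -1 (−); new bracket [1.5, 2]
m = 1.75, p(m) = 1.40625 (+); new bracket [1.5, 1.75]
m = 1.625, p(m) = 0.066406 (+); new bracket [1.5, 1.625]
m = 1.5625, p(m) = -0.4995 (−); new bracket [1.5625, 1.625]

-++-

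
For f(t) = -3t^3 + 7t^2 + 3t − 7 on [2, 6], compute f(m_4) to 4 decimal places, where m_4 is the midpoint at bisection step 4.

1.0156

m = 4, f(m) = -75 (−); new bracket [2, 4]
m = 3, f(m) = -16 (−); new bracket [2, 3]
m = 2.5, f(m) = -2.625 (−); new bracket [2, 2.5]
m = 2.25, f(m) = 1.0156 (+); new bracket [2.25, 2.5]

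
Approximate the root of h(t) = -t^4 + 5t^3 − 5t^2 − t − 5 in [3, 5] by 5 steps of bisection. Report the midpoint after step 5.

m = 4, h(m) = -25 (−); new bracket [3, 4]
m = 3.5, h(m) = -5.4375 (−); new bracket [3, 3.5]
m = 3.25, h(m) = -0.988281 (−); new bracket [3, 3.25]
m = 3.125, h(m) = 0.2673 (+); new bracket [3.125, 3.25]
m = 3.1875, h(m) = -0.2896 (−); new bracket [3.125, 3.1875]

3.1875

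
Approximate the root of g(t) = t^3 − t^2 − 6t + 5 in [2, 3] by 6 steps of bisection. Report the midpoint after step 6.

2.578125

midpoint 2.5: g = -0.625 < 0 → [2.5, 3]
midpoint 2.75: g = 1.734375 > 0 → [2.5, 2.75]
midpoint 2.625: g = 0.447266 > 0 → [2.5, 2.625]
midpoint 2.5625: g = -0.115 < 0 → [2.5625, 2.625]
midpoint 2.59375: g = 0.1595 > 0 → [2.5625, 2.59375]
midpoint 2.578125: g = 0.0206 > 0 → [2.5625, 2.578125]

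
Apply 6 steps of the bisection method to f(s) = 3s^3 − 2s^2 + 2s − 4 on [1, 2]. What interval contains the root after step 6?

[1.125, 1.140625]

s = 1.5 gives f = 4.625, positive; keep [1, 1.5]
s = 1.25 gives f = 1.234375, positive; keep [1, 1.25]
s = 1.125 gives f = -0.009766, negative; keep [1.125, 1.25]
s = 1.1875 gives f = 0.5784, positive; keep [1.125, 1.1875]
s = 1.15625 gives f = 0.2761, positive; keep [1.125, 1.15625]
s = 1.140625 gives f = 0.1311, positive; keep [1.125, 1.140625]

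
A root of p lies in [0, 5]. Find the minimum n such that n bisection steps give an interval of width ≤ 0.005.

10

Width after n steps is 5/2^n. Need 2^n ≥ 5/0.005 = 1000.
2^9 = 512 < 1000 ≤ 2^10 = 1024, so n = 10.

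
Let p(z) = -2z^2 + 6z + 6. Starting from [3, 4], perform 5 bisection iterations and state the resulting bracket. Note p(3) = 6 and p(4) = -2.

m = 3.5, p(m) = 2.5 (+); new bracket [3.5, 4]
m = 3.75, p(m) = 0.375 (+); new bracket [3.75, 4]
m = 3.875, p(m) = -0.78125 (−); new bracket [3.75, 3.875]
m = 3.8125, p(m) = -0.1953 (−); new bracket [3.75, 3.8125]
m = 3.78125, p(m) = 0.0918 (+); new bracket [3.78125, 3.8125]

[3.78125, 3.8125]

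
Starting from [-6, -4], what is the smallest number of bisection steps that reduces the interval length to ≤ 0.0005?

12

Width after n steps is 2/2^n. Need 2^n ≥ 2/0.0005 = 4000.
2^11 = 2048 < 4000 ≤ 2^12 = 4096, so n = 12.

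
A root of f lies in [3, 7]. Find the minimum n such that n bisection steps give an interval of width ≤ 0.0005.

13

Width after n steps is 4/2^n. Need 2^n ≥ 4/0.0005 = 8000.
2^12 = 4096 < 8000 ≤ 2^13 = 8192, so n = 13.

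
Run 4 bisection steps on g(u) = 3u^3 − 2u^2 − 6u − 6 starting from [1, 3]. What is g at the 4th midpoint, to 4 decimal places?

1.0059

m = 2, g(m) = -2 (−); new bracket [2, 3]
m = 2.5, g(m) = 13.375 (+); new bracket [2, 2.5]
m = 2.25, g(m) = 4.546875 (+); new bracket [2, 2.25]
m = 2.125, g(m) = 1.0059 (+); new bracket [2, 2.125]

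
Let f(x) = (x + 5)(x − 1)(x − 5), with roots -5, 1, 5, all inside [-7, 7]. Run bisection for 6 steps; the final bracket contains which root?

-5

m = 0, f(m) = 25 (+); new bracket [-7, 0]
m = -3.5, f(m) = 57.375 (+); new bracket [-7, -3.5]
m = -5.25, f(m) = -16.015625 (−); new bracket [-5.25, -3.5]
m = -4.375, f(m) = 31.4941 (+); new bracket [-5.25, -4.375]
m = -4.8125, f(m) = 10.6941 (+); new bracket [-5.25, -4.8125]
m = -5.03125, f(m) = -1.8907 (−); new bracket [-5.03125, -4.8125]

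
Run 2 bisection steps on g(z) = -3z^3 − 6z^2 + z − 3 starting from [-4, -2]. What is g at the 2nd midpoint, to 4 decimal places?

g(-3) = 21 > 0, so the root lies in [-3, -2]
g(-2.5) = 3.875 > 0, so the root lies in [-2.5, -2]

3.8750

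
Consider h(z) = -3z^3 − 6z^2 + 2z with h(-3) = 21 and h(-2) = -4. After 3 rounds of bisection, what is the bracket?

[-2.375, -2.25]

h(-2.5) = 4.375 > 0, so the root lies in [-2.5, -2]
h(-2.25) = -0.703125 < 0, so the root lies in [-2.5, -2.25]
h(-2.375) = 1.595703 > 0, so the root lies in [-2.375, -2.25]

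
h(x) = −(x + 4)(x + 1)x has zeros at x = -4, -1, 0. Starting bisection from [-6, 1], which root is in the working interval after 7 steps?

m = -2.5, h(m) = -5.625 (−); new bracket [-6, -2.5]
m = -4.25, h(m) = 3.453125 (+); new bracket [-4.25, -2.5]
m = -3.375, h(m) = -5.009766 (−); new bracket [-4.25, -3.375]
m = -3.8125, h(m) = -2.0105 (−); new bracket [-4.25, -3.8125]
m = -4.03125, h(m) = 0.3819 (+); new bracket [-4.03125, -3.8125]
m = -3.921875, h(m) = -0.8953 (−); new bracket [-4.03125, -3.921875]
m = -3.9765625, h(m) = -0.2774 (−); new bracket [-4.03125, -3.9765625]

-4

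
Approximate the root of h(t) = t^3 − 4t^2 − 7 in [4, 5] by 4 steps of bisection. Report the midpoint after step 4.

4.3125

midpoint 4.5: h = 3.125 > 0 → [4, 4.5]
midpoint 4.25: h = -2.484375 < 0 → [4.25, 4.5]
midpoint 4.375: h = 0.177734 > 0 → [4.25, 4.375]
midpoint 4.3125: h = -1.1882 < 0 → [4.3125, 4.375]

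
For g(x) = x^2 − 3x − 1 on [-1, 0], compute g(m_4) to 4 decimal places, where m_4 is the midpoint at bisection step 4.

0.0352

midpoint -0.5: g = 0.75 > 0 → [-0.5, 0]
midpoint -0.25: g = -0.1875 < 0 → [-0.5, -0.25]
midpoint -0.375: g = 0.265625 > 0 → [-0.375, -0.25]
midpoint -0.3125: g = 0.0352 > 0 → [-0.3125, -0.25]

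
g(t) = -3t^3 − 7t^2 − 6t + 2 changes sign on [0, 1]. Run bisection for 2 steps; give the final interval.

g(0.5) = -3.125 < 0, so the root lies in [0, 0.5]
g(0.25) = 0.015625 > 0, so the root lies in [0.25, 0.5]

[0.25, 0.5]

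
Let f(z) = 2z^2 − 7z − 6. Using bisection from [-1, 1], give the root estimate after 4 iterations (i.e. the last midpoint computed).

m = 0, f(m) = -6 (−); new bracket [-1, 0]
m = -0.5, f(m) = -2 (−); new bracket [-1, -0.5]
m = -0.75, f(m) = 0.375 (+); new bracket [-0.75, -0.5]
m = -0.625, f(m) = -0.8438 (−); new bracket [-0.75, -0.625]

-0.625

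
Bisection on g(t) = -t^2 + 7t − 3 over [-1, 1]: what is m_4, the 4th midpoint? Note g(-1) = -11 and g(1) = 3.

g(0) = -3 < 0, so the root lies in [0, 1]
g(0.5) = 0.25 > 0, so the root lies in [0, 0.5]
g(0.25) = -1.3125 < 0, so the root lies in [0.25, 0.5]
g(0.375) = -0.5156 < 0, so the root lies in [0.375, 0.5]

0.375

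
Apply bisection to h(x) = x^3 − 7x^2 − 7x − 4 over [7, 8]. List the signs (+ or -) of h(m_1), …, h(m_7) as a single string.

----+++

x = 7.5 gives h = -28.375, negative; keep [7.5, 8]
x = 7.75 gives h = -13.203125, negative; keep [7.75, 8]
x = 7.875 gives h = -4.861328, negative; keep [7.875, 8]
x = 7.9375 gives h = -0.4963, negative; keep [7.9375, 8]
x = 7.96875 gives h = 1.7353, positive; keep [7.9375, 7.96875]
x = 7.953125 gives h = 0.6154, positive; keep [7.9375, 7.953125]
x = 7.9453125 gives h = 0.0585, positive; keep [7.9375, 7.9453125]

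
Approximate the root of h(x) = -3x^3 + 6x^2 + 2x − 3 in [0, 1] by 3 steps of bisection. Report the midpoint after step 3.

midpoint 0.5: h = -0.875 < 0 → [0.5, 1]
midpoint 0.75: h = 0.609375 > 0 → [0.5, 0.75]
midpoint 0.625: h = -0.138672 < 0 → [0.625, 0.75]

0.625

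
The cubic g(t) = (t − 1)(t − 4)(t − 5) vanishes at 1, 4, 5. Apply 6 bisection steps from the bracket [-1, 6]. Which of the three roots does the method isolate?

t = 2.5 gives g = 5.625, positive; keep [-1, 2.5]
t = 0.75 gives g = -3.453125, negative; keep [0.75, 2.5]
t = 1.625 gives g = 5.009766, positive; keep [0.75, 1.625]
t = 1.1875 gives g = 2.0105, positive; keep [0.75, 1.1875]
t = 0.96875 gives g = -0.3819, negative; keep [0.96875, 1.1875]
t = 1.078125 gives g = 0.8953, positive; keep [0.96875, 1.078125]

1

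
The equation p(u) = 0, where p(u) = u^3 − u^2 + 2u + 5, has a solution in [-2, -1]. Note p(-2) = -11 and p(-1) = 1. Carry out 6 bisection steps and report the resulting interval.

m = -1.5, p(m) = -3.625 (−); new bracket [-1.5, -1]
m = -1.25, p(m) = -1.015625 (−); new bracket [-1.25, -1]
m = -1.125, p(m) = 0.060547 (+); new bracket [-1.25, -1.125]
m = -1.1875, p(m) = -0.4597 (−); new bracket [-1.1875, -1.125]
m = -1.15625, p(m) = -0.1952 (−); new bracket [-1.15625, -1.125]
m = -1.140625, p(m) = -0.0663 (−); new bracket [-1.140625, -1.125]

[-1.140625, -1.125]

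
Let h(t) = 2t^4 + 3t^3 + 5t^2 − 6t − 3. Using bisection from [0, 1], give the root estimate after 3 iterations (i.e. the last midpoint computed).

midpoint 0.5: h = -4.25 < 0 → [0.5, 1]
midpoint 0.75: h = -2.789062 < 0 → [0.75, 1]
midpoint 0.875: h = -1.239746 < 0 → [0.875, 1]

0.875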